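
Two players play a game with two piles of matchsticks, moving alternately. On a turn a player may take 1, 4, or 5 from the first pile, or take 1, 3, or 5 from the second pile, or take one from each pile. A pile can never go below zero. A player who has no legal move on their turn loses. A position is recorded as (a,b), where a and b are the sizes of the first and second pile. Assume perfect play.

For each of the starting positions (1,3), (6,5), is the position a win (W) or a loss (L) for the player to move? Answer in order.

Use the standard recursion: the mover loses at a terminal position; elsewhere, the mover wins exactly when some move hands the opponent an L position.
No move ever increases a pile, so every position that can arise here has a ≤ 6 and b ≤ 5; it is enough to label the cells with 0 ≤ a ≤ 6 and 0 ≤ b ≤ 5.
Every move lowers a or b (never raises either), so fill the grid row by row in increasing a, and left to right within a row: each cell's successors are then already labelled.
      b=0  b=1  b=2  b=3  b=4  b=5
a=0:    L    W    L    W    L    W
a=1:    W    W    W    W    W    W
a=2:    L    W    L    W    L    W
a=3:    W    W    W    W    W    W
a=4:    W    L    W    L    W    L
a=5:    W    W    W    W    W    W
a=6:    W    L    W    L    W    L
Cells with no legal move (terminal, hence L): (0,0).
The remaining L cells, each justified by listing all of its moves:
(0,2): L (sole option (0,1)(W) is W)
(0,4): L (options (0,3)(W), (0,1)(W) are all W)
(2,0): L (sole option (1,0)(W) is W)
(2,2): L (options (1,2)(W), (2,1)(W), (1,1)(W) are all W)
(2,4): L (options (1,4)(W), (2,3)(W), (2,1)(W), (1,3)(W) are all W)
(4,1): L (options (3,1)(W), (0,1)(W), (4,0)(W), (3,0)(W) are all W)
(4,3): L (options (3,3)(W), (0,3)(W), (4,2)(W), (4,0)(W), (3,2)(W) are all W)
(4,5): L (options (3,5)(W), (0,5)(W), (4,4)(W), (4,2)(W), (4,0)(W), (3,4)(W) are all W)
(6,1): L (options (5,1)(W), (2,1)(W), (1,1)(W), (6,0)(W), (5,0)(W) are all W)
(6,3): L (options (5,3)(W), (2,3)(W), (1,3)(W), (6,2)(W), (6,0)(W), (5,2)(W) are all W)
(6,5): L (options (5,5)(W), (2,5)(W), (1,5)(W), (6,4)(W), (6,2)(W), (6,0)(W), (5,4)(W) are all W)
Every other cell has at least one move into one of the L cells above, so it is W.
(1,3): the move to (0,2) reaches an L cell, so W
(6,5): one of the L cells justified above, so L

(1,3): W, (6,5): L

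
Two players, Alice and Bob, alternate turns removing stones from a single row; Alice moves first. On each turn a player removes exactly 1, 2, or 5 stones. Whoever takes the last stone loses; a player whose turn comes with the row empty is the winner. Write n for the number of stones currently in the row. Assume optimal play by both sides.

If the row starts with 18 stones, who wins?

Work bottom-up. With no move the player to move wins. Otherwise the position is W if at least one move leads to an L position for the opponent, and L if every move leads to a W.
n=0: no move; the opponent has just taken the last stone and therefore loses → W
n=1: →0(W) only, which is W, so L
n=2: →1(L), so W
n=3: →1(L), so W
n=4: →3(W), 2(W) — all W, so L
n=5: →4(L), so W
n=6: →4(L), so W
n=7: →6(W), 5(W), 2(W) — all W, so L
n=8: →7(L), so W
n=9: →7(L), so W
n=10: →9(W), 8(W), 5(W) — all W, so L
n=11: →10(L), so W
n=12: →10(L), so W
n=13: →12(W), 11(W), 8(W) — all W, so L
n=14: →13(L), so W
n=15: →13(L), so W
n=16: →15(W), 14(W), 11(W) — all W, so L
n=17: →16(L), so W
n=18: →16(L), so W
The starting position 18 is W: Alice should remove 2, leaving 16, handing over an L position.

Alice wins.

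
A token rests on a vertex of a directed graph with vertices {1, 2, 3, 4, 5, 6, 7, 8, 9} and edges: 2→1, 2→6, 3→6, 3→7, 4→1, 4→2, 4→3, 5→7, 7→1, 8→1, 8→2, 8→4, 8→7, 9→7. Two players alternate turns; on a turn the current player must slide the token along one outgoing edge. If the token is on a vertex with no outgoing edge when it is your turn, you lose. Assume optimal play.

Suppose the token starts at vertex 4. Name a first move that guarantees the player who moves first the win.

Move to 1.

Label each position W (a win for the player to move) or L (a loss). A position with no legal move is L; any other position is W exactly when some move reaches an L, and L when every move reaches a W.
Every edge goes from a vertex to one that appears earlier in the order 1, 6, 2, 7, 3, 4, 8, 5, 9, so processing vertices in that order labels each vertex after all of its successors.
1: no outgoing edge → L
6: no outgoing edge → L
2: →6(L), so W
7: →1(L), so W
3: →6(L), so W
4: →1(L), so W
8: →1(L), so W
5: →7(W) only, which is W, so L
9: →7(W) only, which is W, so L
From 4, the L positions reachable in one move are: 1.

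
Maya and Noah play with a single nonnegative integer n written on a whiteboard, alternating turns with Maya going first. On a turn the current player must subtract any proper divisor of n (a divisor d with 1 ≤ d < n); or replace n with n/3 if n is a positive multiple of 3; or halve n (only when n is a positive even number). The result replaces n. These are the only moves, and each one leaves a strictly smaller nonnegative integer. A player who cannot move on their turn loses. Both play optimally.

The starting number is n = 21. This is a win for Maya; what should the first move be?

Move to 7.

Classify positions by backward induction: terminal positions (no move available) are L. From any other position, the mover wins iff some move reaches an L.
n=0: no move → L
n=1: no move → L
n=2: reaches L-position 1 → W
n=3: reaches L-position 1 → W
n=4: only reaches 2(W), 3(W), all W → L
n=5: reaches L-position 4 → W
n=6: reaches L-position 4 → W
n=7: only reaches 6(W), which is W → L
n=8: reaches L-position 4 → W
n=9: only reaches 3(W), 6(W), 8(W), all W → L
n=10: reaches L-position 9 → W
n=11: only reaches 10(W), which is W → L
n=12: reaches L-position 4 → W
n=13: only reaches 12(W), which is W → L
n=14: reaches L-position 7 → W
n=15: only reaches 5(W), 10(W), 12(W), 14(W), all W → L
n=16: reaches L-position 15 → W
n=17: only reaches 16(W), which is W → L
n=18: reaches L-position 9 → W
n=19: only reaches 18(W), which is W → L
n=20: reaches L-position 15 → W
n=21: reaches L-position 7 → W
From 21, the L positions reachable in one move are: 7.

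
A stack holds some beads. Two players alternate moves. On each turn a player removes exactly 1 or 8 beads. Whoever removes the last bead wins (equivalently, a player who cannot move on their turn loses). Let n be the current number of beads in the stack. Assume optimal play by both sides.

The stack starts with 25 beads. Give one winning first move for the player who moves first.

Remove 1, leaving 24.

Positions with no move are L. A position that does have a move is losing for the player to move precisely when every available move leads to a winning position for the opponent. Fill in the labels:
n=0: no move → L
n=1: W (go to 0, an L position)
n=2: L (sole option 1(W) is W)
n=3: W (go to 2, an L position)
n=4: L (sole option 3(W) is W)
n=5: W (go to 4, an L position)
n=6: L (sole option 5(W) is W)
n=7: W (go to 6, an L position)
n=8: W (go to 0, an L position)
n=9: L (options 8(W), 1(W) are all W)
n=10: W (go to 9, an L position)
n=11: L (options 10(W), 3(W) are all W)
n=12: W (go to 11, an L position)
n=13: L (options 12(W), 5(W) are all W)
n=14: W (go to 13, an L position)
n=15: L (options 14(W), 7(W) are all W)
n=16: W (go to 15, an L position)
n=17: W (go to 9, an L position)
n=18: L (options 17(W), 10(W) are all W)
n=19: W (go to 18, an L position)
n=20: L (options 19(W), 12(W) are all W)
n=21: W (go to 20, an L position)
n=22: L (options 21(W), 14(W) are all W)
n=23: W (go to 22, an L position)
n=24: L (options 23(W), 16(W) are all W)
n=25: W (go to 24, an L position)
From 25, the L positions reachable in one move are: 24.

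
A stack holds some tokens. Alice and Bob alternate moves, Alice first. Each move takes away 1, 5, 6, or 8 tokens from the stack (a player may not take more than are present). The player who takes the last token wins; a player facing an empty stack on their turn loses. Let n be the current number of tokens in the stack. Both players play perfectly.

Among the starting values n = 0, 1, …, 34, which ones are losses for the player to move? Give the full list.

Build the W/L table. Terminal = L. A non-terminal position is W if it has a move to some L; otherwise it is L.
n=0: no move → L
n=1: reaches L-position 0 → W
n=2: only reaches 1(W), which is W → L
n=3: reaches L-position 2 → W
n=4: only reaches 3(W), which is W → L
n=5: reaches L-position 4 → W
n=6: reaches L-position 0 → W
n=7: reaches L-position 2 → W
n=8: reaches L-position 2 → W
n=9: reaches L-position 4 → W
n=10: reaches L-position 4 → W
n=11: only reaches 10(W), 6(W), 5(W), 3(W), all W → L
n=12: reaches L-position 11 → W
n=13: only reaches 12(W), 8(W), 7(W), 5(W), all W → L
n=14: reaches L-position 13 → W
n=15: only reaches 14(W), 10(W), 9(W), 7(W), all W → L
n=16: reaches L-position 15 → W
n=17: reaches L-position 11 → W
n=18: reaches L-position 13 → W
n=19: reaches L-position 13 → W
n=20: reaches L-position 15 → W
n=21: reaches L-position 15 → W
n=22: only reaches 21(W), 17(W), 16(W), 14(W), all W → L
n=23: reaches L-position 22 → W
n=24: only reaches 23(W), 19(W), 18(W), 16(W), all W → L
n=25: reaches L-position 24 → W
n=26: only reaches 25(W), 21(W), 20(W), 18(W), all W → L
n=27: reaches L-position 26 → W
n=28: reaches L-position 22 → W
n=29: reaches L-position 24 → W
n=30: reaches L-position 24 → W
n=31: reaches L-position 26 → W
n=32: reaches L-position 26 → W
n=33: only reaches 32(W), 28(W), 27(W), 25(W), all W → L
n=34: reaches L-position 33 → W
The losing starting values of n are exactly the entries labelled L in this table (10 of them).

0, 2, 4, 11, 13, 15, 22, 24, 26, 33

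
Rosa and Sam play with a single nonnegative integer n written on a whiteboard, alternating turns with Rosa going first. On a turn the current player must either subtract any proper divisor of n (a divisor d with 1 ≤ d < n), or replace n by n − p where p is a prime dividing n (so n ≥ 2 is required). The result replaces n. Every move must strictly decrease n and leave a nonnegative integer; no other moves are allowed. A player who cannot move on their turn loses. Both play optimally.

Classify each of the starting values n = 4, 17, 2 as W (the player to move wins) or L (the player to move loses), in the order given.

4: L, 17: W, 2: W

Label each position W (a win for the player to move) or L (a loss). A position with no legal move is L; any other position is W exactly when some move reaches an L, and L when every move reaches a W.
n=0: no move → L
n=1: no move → L
n=2: W (go to 0, an L position)
n=3: W (go to 0, an L position)
n=4: L (options 2(W), 3(W) are all W)
n=5: W (go to 0, an L position)
n=6: W (go to 4, an L position)
n=7: W (go to 0, an L position)
n=8: W (go to 4, an L position)
n=9: L (options 6(W), 8(W) are all W)
n=10: W (go to 9, an L position)
n=11: W (go to 0, an L position)
n=12: W (go to 9, an L position)
n=13: W (go to 0, an L position)
n=14: L (options 7(W), 12(W), 13(W) are all W)
n=15: W (go to 14, an L position)
n=16: W (go to 14, an L position)
n=17: W (go to 0, an L position)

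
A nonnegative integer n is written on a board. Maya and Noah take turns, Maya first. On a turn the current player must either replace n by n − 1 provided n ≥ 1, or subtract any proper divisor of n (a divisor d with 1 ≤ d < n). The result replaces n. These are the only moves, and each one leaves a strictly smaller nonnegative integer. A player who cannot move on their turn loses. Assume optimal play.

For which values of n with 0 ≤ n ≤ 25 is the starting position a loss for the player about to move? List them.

Build the W/L table. Terminal = L. A non-terminal position is W if it has a move to some L; otherwise it is L.
n=0: no move → L
n=1: W (go to 0, an L position)
n=2: L (sole option 1(W) is W)
n=3: W (go to 2, an L position)
n=4: W (go to 2, an L position)
n=5: L (sole option 4(W) is W)
n=6: W (go to 5, an L position)
n=7: L (sole option 6(W) is W)
n=8: W (go to 7, an L position)
n=9: L (options 6(W), 8(W) are all W)
n=10: W (go to 5, an L position)
n=11: L (sole option 10(W) is W)
n=12: W (go to 9, an L position)
n=13: L (sole option 12(W) is W)
n=14: W (go to 7, an L position)
n=15: L (options 10(W), 12(W), 14(W) are all W)
n=16: W (go to 15, an L position)
n=17: L (sole option 16(W) is W)
n=18: W (go to 9, an L position)
n=19: L (sole option 18(W) is W)
n=20: W (go to 15, an L position)
n=21: L (options 14(W), 18(W), 20(W) are all W)
n=22: W (go to 11, an L position)
n=23: L (sole option 22(W) is W)
n=24: W (go to 21, an L position)
n=25: L (options 20(W), 24(W) are all W)
Reading off the rows marked L gives the requested list; there are 13 such values of n.

0, 2, 5, 7, 9, 11, 13, 15, 17, 19, 21, 23, 25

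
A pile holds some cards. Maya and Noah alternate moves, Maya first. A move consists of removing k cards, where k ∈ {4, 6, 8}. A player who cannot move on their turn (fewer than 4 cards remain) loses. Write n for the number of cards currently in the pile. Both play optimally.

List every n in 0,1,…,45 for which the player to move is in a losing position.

0, 1, 2, 3, 12, 13, 14, 15, 24, 25, 26, 27, 36, 37, 38, 39

Build the W/L table. Terminal = L. A non-terminal position is W if it has a move to some L; otherwise it is L.
n=0: no move → L
n=1: no move → L
n=2: no move → L
n=3: no move → L
n=4: reaches L-position 0 → W
n=5: reaches L-position 1 → W
n=6: reaches L-position 2 → W
n=7: reaches L-position 3 → W
n=8: reaches L-position 2 → W
n=9: reaches L-position 3 → W
n=10: reaches L-position 2 → W
n=11: reaches L-position 3 → W
n=12: only reaches 8(W), 6(W), 4(W), all W → L
n=13: only reaches 9(W), 7(W), 5(W), all W → L
n=14: only reaches 10(W), 8(W), 6(W), all W → L
n=15: only reaches 11(W), 9(W), 7(W), all W → L
n=16: reaches L-position 12 → W
n=17: reaches L-position 13 → W
n=18: reaches L-position 14 → W
n=19: reaches L-position 15 → W
n=20: reaches L-position 14 → W
n=21: reaches L-position 15 → W
n=22: reaches L-position 14 → W
n=23: reaches L-position 15 → W
n=24: only reaches 20(W), 18(W), 16(W), all W → L
n=25: only reaches 21(W), 19(W), 17(W), all W → L
n=26: only reaches 22(W), 20(W), 18(W), all W → L
n=27: only reaches 23(W), 21(W), 19(W), all W → L
n=28: reaches L-position 24 → W
n=29: reaches L-position 25 → W
n=30: reaches L-position 26 → W
n=31: reaches L-position 27 → W
n=32: reaches L-position 26 → W
n=33: reaches L-position 27 → W
n=34: reaches L-position 26 → W
n=35: reaches L-position 27 → W
n=36: only reaches 32(W), 30(W), 28(W), all W → L
n=37: only reaches 33(W), 31(W), 29(W), all W → L
n=38: only reaches 34(W), 32(W), 30(W), all W → L
n=39: only reaches 35(W), 33(W), 31(W), all W → L
n=40: reaches L-position 36 → W
n=41: reaches L-position 37 → W
n=42: reaches L-position 38 → W
n=43: reaches L-position 39 → W
n=44: reaches L-position 38 → W
n=45: reaches L-position 39 → W
The losing starting values of n are exactly the entries labelled L in this table (16 of them).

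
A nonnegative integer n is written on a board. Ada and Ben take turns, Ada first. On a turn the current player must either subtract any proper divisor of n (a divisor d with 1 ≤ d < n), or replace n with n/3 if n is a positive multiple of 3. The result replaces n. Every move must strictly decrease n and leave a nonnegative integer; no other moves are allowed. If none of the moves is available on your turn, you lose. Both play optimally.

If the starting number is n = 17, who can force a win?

Ben wins.

Classify positions by backward induction: terminal positions (no move available) are L. From any other position, the mover wins iff some move reaches an L.
n=0: no move → L
n=1: no move → L
n=2: →1(L), so W
n=3: →1(L), so W
n=4: →2(W), 3(W) — all W, so L
n=5: →4(L), so W
n=6: →4(L), so W
n=7: →6(W) only, which is W, so L
n=8: →4(L), so W
n=9: →3(W), 6(W), 8(W) — all W, so L
n=10: →9(L), so W
n=11: →10(W) only, which is W, so L
n=12: →4(L), so W
n=13: →12(W) only, which is W, so L
n=14: →7(L), so W
n=15: →5(W), 10(W), 12(W), 14(W) — all W, so L
n=16: →15(L), so W
n=17: →16(W) only, which is W, so L
Every move from 17 reaches a W position, so the mover loses.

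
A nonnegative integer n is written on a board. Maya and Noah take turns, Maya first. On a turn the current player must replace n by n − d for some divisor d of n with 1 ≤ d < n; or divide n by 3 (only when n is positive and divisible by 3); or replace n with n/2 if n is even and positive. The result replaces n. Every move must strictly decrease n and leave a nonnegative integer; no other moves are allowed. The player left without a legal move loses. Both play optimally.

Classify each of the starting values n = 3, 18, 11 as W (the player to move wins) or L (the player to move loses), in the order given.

Build the W/L table. Terminal = L. A non-terminal position is W if it has a move to some L; otherwise it is L.
n=0: no move → L
n=1: no move → L
n=2: can move to 1, which is L ⇒ W
n=3: can move to 1, which is L ⇒ W
n=4: moves to 2(W), 3(W); every one is W ⇒ L
n=5: can move to 4, which is L ⇒ W
n=6: can move to 4, which is L ⇒ W
n=7: the only move is to 6(W), a W ⇒ L
n=8: can move to 4, which is L ⇒ W
n=9: moves to 3(W), 6(W), 8(W); every one is W ⇒ L
n=10: can move to 9, which is L ⇒ W
n=11: the only move is to 10(W), a W ⇒ L
n=12: can move to 4, which is L ⇒ W
n=13: the only move is to 12(W), a W ⇒ L
n=14: can move to 7, which is L ⇒ W
n=15: moves to 5(W), 10(W), 12(W), 14(W); every one is W ⇒ L
n=16: can move to 15, which is L ⇒ W
n=17: the only move is to 16(W), a W ⇒ L
n=18: can move to 9, which is L ⇒ W

3: W, 18: W, 11: L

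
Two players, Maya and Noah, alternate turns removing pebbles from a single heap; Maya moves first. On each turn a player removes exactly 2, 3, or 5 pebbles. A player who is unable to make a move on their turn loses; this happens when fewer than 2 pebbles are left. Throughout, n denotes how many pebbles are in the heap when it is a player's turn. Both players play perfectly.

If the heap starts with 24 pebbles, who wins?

Classify positions by backward induction: terminal positions (no move available) are L. From any other position, the mover wins iff some move reaches an L.
n=0: no move → L
n=1: no move → L
n=2: →0(L), so W
n=3: →1(L), so W
n=4: →1(L), so W
n=5: →0(L), so W
n=6: →1(L), so W
n=7: →5(W), 4(W), 2(W) — all W, so L
n=8: →6(W), 5(W), 3(W) — all W, so L
n=9: →7(L), so W
n=10: →8(L), so W
n=11: →8(L), so W
n=12: →7(L), so W
n=13: →8(L), so W
n=14: →12(W), 11(W), 9(W) — all W, so L
n=15: →13(W), 12(W), 10(W) — all W, so L
n=16: →14(L), so W
n=17: →15(L), so W
n=18: →15(L), so W
n=19: →14(L), so W
n=20: →15(L), so W
n=21: →19(W), 18(W), 16(W) — all W, so L
n=22: →20(W), 19(W), 17(W) — all W, so L
n=23: →21(L), so W
n=24: →22(L), so W
The starting position 24 is W: Maya should remove 2, leaving 22, handing over an L position.

Maya wins.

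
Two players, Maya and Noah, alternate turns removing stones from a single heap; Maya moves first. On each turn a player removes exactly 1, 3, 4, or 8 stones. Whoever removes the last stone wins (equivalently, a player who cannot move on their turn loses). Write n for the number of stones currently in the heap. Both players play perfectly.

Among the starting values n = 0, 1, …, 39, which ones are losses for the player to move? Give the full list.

Work bottom-up. With no move the player to move loses. Otherwise the position is W if at least one move leads to an L position for the opponent, and L if every move leads to a W.
n=0: no move → L
n=1: W (go to 0, an L position)
n=2: L (sole option 1(W) is W)
n=3: W (go to 2, an L position)
n=4: W (go to 0, an L position)
n=5: W (go to 2, an L position)
n=6: W (go to 2, an L position)
n=7: L (options 6(W), 4(W), 3(W) are all W)
n=8: W (go to 7, an L position)
n=9: L (options 8(W), 6(W), 5(W), 1(W) are all W)
n=10: W (go to 9, an L position)
n=11: W (go to 7, an L position)
n=12: W (go to 9, an L position)
n=13: W (go to 9, an L position)
n=14: L (options 13(W), 11(W), 10(W), 6(W) are all W)
n=15: W (go to 14, an L position)
n=16: L (options 15(W), 13(W), 12(W), 8(W) are all W)
n=17: W (go to 16, an L position)
n=18: W (go to 14, an L position)
n=19: W (go to 16, an L position)
n=20: W (go to 16, an L position)
n=21: L (options 20(W), 18(W), 17(W), 13(W) are all W)
n=22: W (go to 21, an L position)
n=23: L (options 22(W), 20(W), 19(W), 15(W) are all W)
n=24: W (go to 23, an L position)
n=25: W (go to 21, an L position)
n=26: W (go to 23, an L position)
n=27: W (go to 23, an L position)
n=28: L (options 27(W), 25(W), 24(W), 20(W) are all W)
n=29: W (go to 28, an L position)
n=30: L (options 29(W), 27(W), 26(W), 22(W) are all W)
n=31: W (go to 30, an L position)
n=32: W (go to 28, an L position)
n=33: W (go to 30, an L position)
n=34: W (go to 30, an L position)
n=35: L (options 34(W), 32(W), 31(W), 27(W) are all W)
n=36: W (go to 35, an L position)
n=37: L (options 36(W), 34(W), 33(W), 29(W) are all W)
n=38: W (go to 37, an L position)
n=39: W (go to 35, an L position)
The losing starting values of n are exactly the entries labelled L in this table (12 of them).

0, 2, 7, 9, 14, 16, 21, 23, 28, 30, 35, 37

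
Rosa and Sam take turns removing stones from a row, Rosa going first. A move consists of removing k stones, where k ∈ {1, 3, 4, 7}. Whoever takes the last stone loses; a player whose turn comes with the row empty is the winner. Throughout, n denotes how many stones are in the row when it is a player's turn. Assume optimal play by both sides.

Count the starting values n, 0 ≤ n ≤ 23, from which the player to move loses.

Work bottom-up. With no move the player to move wins. Otherwise the position is W if at least one move leads to an L position for the opponent, and L if every move leads to a W.
n=0: no move; the opponent has just taken the last stone and therefore loses → W
n=1: →0(W) only, which is W, so L
n=2: →1(L), so W
n=3: →2(W), 0(W) — all W, so L
n=4: →3(L), so W
n=5: →1(L), so W
n=6: →3(L), so W
n=7: →3(L), so W
n=8: →1(L), so W
n=9: →8(W), 6(W), 5(W), 2(W) — all W, so L
n=10: →9(L), so W
n=11: →10(W), 8(W), 7(W), 4(W) — all W, so L
n=12: →11(L), so W
n=13: →9(L), so W
n=14: →11(L), so W
n=15: →11(L), so W
n=16: →9(L), so W
n=17: →16(W), 14(W), 13(W), 10(W) — all W, so L
n=18: →17(L), so W
n=19: →18(W), 16(W), 15(W), 12(W) — all W, so L
n=20: →19(L), so W
n=21: →17(L), so W
n=22: →19(L), so W
n=23: →19(L), so W
L entries with 0 ≤ n ≤ 23: n = 1, 3, 9, 11, 17, 19; that makes 6.

6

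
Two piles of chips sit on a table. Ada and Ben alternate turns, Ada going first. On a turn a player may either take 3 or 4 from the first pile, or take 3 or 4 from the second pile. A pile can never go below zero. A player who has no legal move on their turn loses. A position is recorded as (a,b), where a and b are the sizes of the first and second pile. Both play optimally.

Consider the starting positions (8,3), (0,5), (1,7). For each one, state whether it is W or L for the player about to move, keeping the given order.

(8,3): W, (0,5): W, (1,7): L

Label each position W (a win for the player to move) or L (a loss). A position with no legal move is L; any other position is W exactly when some move reaches an L, and L when every move reaches a W.
No move ever increases a pile, so every position that can arise here has a ≤ 8 and b ≤ 7; it is enough to label the cells with 0 ≤ a ≤ 8 and 0 ≤ b ≤ 7.
Every move lowers a or b (never raises either), so fill the grid row by row in increasing a, and left to right within a row: each cell's successors are then already labelled.
      b=0  b=1  b=2  b=3  b=4  b=5  b=6  b=7
a=0:    L    L    L    W    W    W    W    L
a=1:    L    L    L    W    W    W    W    L
a=2:    L    L    L    W    W    W    W    L
a=3:    W    W    W    L    L    L    W    W
a=4:    W    W    W    L    L    L    W    W
a=5:    W    W    W    L    L    L    W    W
a=6:    W    W    W    W    W    W    L    W
a=7:    L    L    L    W    W    W    W    L
a=8:    L    L    L    W    W    W    W    L
Cells with no legal move (terminal, hence L): (0,0), (0,1), (0,2), (1,0), (1,1), (1,2), (2,0), (2,1), (2,2).
The remaining L cells, each justified by listing all of its moves:
(0,7): →(0,4)(W), (0,3)(W) — all W, so L
(1,7): →(1,4)(W), (1,3)(W) — all W, so L
(2,7): →(2,4)(W), (2,3)(W) — all W, so L
(3,3): →(0,3)(W), (3,0)(W) — all W, so L
(3,4): →(0,4)(W), (3,1)(W), (3,0)(W) — all W, so L
(3,5): →(0,5)(W), (3,2)(W), (3,1)(W) — all W, so L
(4,3): →(1,3)(W), (0,3)(W), (4,0)(W) — all W, so L
(4,4): →(1,4)(W), (0,4)(W), (4,1)(W), (4,0)(W) — all W, so L
(4,5): →(1,5)(W), (0,5)(W), (4,2)(W), (4,1)(W) — all W, so L
(5,3): →(2,3)(W), (1,3)(W), (5,0)(W) — all W, so L
(5,4): →(2,4)(W), (1,4)(W), (5,1)(W), (5,0)(W) — all W, so L
(5,5): →(2,5)(W), (1,5)(W), (5,2)(W), (5,1)(W) — all W, so L
(6,6): →(3,6)(W), (2,6)(W), (6,3)(W), (6,2)(W) — all W, so L
(7,0): →(4,0)(W), (3,0)(W) — all W, so L
(7,1): →(4,1)(W), (3,1)(W) — all W, so L
(7,2): →(4,2)(W), (3,2)(W) — all W, so L
(7,7): →(4,7)(W), (3,7)(W), (7,4)(W), (7,3)(W) — all W, so L
(8,0): →(5,0)(W), (4,0)(W) — all W, so L
(8,1): →(5,1)(W), (4,1)(W) — all W, so L
(8,2): →(5,2)(W), (4,2)(W) — all W, so L
(8,7): →(5,7)(W), (4,7)(W), (8,4)(W), (8,3)(W) — all W, so L
Every other cell has at least one move into one of the L cells above, so it is W.
(8,3): the move to (5,3) reaches an L cell, so W
(0,5): the move to (0,2) reaches an L cell, so W
(1,7): one of the L cells justified above, so L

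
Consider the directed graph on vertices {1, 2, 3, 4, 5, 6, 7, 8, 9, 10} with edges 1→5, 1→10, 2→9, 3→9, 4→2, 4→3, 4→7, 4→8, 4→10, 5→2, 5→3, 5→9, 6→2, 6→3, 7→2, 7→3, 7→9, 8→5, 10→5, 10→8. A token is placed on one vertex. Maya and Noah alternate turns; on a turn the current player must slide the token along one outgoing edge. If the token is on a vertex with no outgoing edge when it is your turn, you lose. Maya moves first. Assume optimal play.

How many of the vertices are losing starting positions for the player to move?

4

Build the W/L table. Terminal = L. A non-terminal position is W if it has a move to some L; otherwise it is L.
Every edge goes from a vertex to one that appears earlier in the order 9, 3, 2, 5, 7, 8, 10, 1, 4, 6, so processing vertices in that order labels each vertex after all of its successors.
9: no outgoing edge → L
3: W (go to 9, an L position)
2: W (go to 9, an L position)
5: W (go to 9, an L position)
7: W (go to 9, an L position)
8: L (sole option 5(W) is W)
10: W (go to 8, an L position)
1: L (options 10(W), 5(W) are all W)
4: W (go to 8, an L position)
6: L (options 2(W), 3(W) are all W)
The L vertices are 1, 6, 8, 9; that is 4 in all.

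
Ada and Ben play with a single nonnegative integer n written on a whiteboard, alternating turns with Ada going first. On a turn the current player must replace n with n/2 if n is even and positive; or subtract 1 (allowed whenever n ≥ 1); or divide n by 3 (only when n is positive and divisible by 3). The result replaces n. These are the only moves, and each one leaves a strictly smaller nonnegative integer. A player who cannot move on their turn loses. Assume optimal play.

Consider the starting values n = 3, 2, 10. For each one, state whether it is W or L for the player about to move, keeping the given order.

3: W, 2: L, 10: W

Compute win/loss labels from the base case upward. A position with no move is L. Any other position is W if it can reach an L in one move, else L.
n=0: no move → L
n=1: →0(L), so W
n=2: →1(W) only, which is W, so L
n=3: →2(L), so W
n=4: →2(L), so W
n=5: →4(W) only, which is W, so L
n=6: →2(L), so W
n=7: →6(W) only, which is W, so L
n=8: →7(L), so W
n=9: →3(W), 8(W) — all W, so L
n=10: →5(L), so W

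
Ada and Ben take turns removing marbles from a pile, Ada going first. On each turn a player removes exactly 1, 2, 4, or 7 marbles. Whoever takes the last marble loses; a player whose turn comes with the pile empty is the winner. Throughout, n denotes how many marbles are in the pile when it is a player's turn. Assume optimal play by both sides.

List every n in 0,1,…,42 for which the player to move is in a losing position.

Label each position W (a win for the player to move) or L (a loss). A position with no legal move is W; any other position is W exactly when some move reaches an L, and L when every move reaches a W.
n=0: no move; the opponent has just taken the last marble and therefore loses → W
n=1: L (sole option 0(W) is W)
n=2: W (go to 1, an L position)
n=3: W (go to 1, an L position)
n=4: L (options 3(W), 2(W), 0(W) are all W)
n=5: W (go to 4, an L position)
n=6: W (go to 4, an L position)
n=7: L (options 6(W), 5(W), 3(W), 0(W) are all W)
n=8: W (go to 7, an L position)
n=9: W (go to 7, an L position)
n=10: L (options 9(W), 8(W), 6(W), 3(W) are all W)
n=11: W (go to 10, an L position)
n=12: W (go to 10, an L position)
n=13: L (options 12(W), 11(W), 9(W), 6(W) are all W)
n=14: W (go to 13, an L position)
n=15: W (go to 13, an L position)
n=16: L (options 15(W), 14(W), 12(W), 9(W) are all W)
n=17: W (go to 16, an L position)
n=18: W (go to 16, an L position)
n=19: L (options 18(W), 17(W), 15(W), 12(W) are all W)
n=20: W (go to 19, an L position)
n=21: W (go to 19, an L position)
n=22: L (options 21(W), 20(W), 18(W), 15(W) are all W)
n=23: W (go to 22, an L position)
n=24: W (go to 22, an L position)
n=25: L (options 24(W), 23(W), 21(W), 18(W) are all W)
n=26: W (go to 25, an L position)
n=27: W (go to 25, an L position)
n=28: L (options 27(W), 26(W), 24(W), 21(W) are all W)
n=29: W (go to 28, an L position)
n=30: W (go to 28, an L position)
n=31: L (options 30(W), 29(W), 27(W), 24(W) are all W)
n=32: W (go to 31, an L position)
n=33: W (go to 31, an L position)
n=34: L (options 33(W), 32(W), 30(W), 27(W) are all W)
n=35: W (go to 34, an L position)
n=36: W (go to 34, an L position)
n=37: L (options 36(W), 35(W), 33(W), 30(W) are all W)
n=38: W (go to 37, an L position)
n=39: W (go to 37, an L position)
n=40: L (options 39(W), 38(W), 36(W), 33(W) are all W)
n=41: W (go to 40, an L position)
n=42: W (go to 40, an L position)
The losing starting values of n are exactly the entries labelled L in this table (14 of them).

1, 4, 7, 10, 13, 16, 19, 22, 25, 28, 31, 34, 37, 40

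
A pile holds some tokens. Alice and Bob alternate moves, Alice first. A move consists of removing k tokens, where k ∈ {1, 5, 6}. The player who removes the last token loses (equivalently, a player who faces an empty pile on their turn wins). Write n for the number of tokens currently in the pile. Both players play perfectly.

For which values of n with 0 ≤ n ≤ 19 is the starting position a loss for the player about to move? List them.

Classify positions by backward induction: terminal positions (no move available) are W. From any other position, the mover wins iff some move reaches an L.
n=0: no move; the opponent has just taken the last token and therefore loses → W
n=1: only reaches 0(W), which is W → L
n=2: reaches L-position 1 → W
n=3: only reaches 2(W), which is W → L
n=4: reaches L-position 3 → W
n=5: only reaches 4(W), 0(W), all W → L
n=6: reaches L-position 5 → W
n=7: reaches L-position 1 → W
n=8: reaches L-position 3 → W
n=9: reaches L-position 3 → W
n=10: reaches L-position 5 → W
n=11: reaches L-position 5 → W
n=12: only reaches 11(W), 7(W), 6(W), all W → L
n=13: reaches L-position 12 → W
n=14: only reaches 13(W), 9(W), 8(W), all W → L
n=15: reaches L-position 14 → W
n=16: only reaches 15(W), 11(W), 10(W), all W → L
n=17: reaches L-position 16 → W
n=18: reaches L-position 12 → W
n=19: reaches L-position 14 → W
The losing starting values of n are exactly the entries labelled L in this table (6 of them).

1, 3, 5, 12, 14, 16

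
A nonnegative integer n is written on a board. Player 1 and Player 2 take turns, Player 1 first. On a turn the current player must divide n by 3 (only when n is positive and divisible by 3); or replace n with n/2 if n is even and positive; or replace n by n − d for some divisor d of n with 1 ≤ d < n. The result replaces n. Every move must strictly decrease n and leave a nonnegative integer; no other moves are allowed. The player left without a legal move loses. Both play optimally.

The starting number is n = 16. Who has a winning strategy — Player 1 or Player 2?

Player 1 wins.

Use the standard recursion: the mover loses at a terminal position; elsewhere, the mover wins exactly when some move hands the opponent an L position.
n=0: no move → L
n=1: no move → L
n=2: →1(L), so W
n=3: →1(L), so W
n=4: →2(W), 3(W) — all W, so L
n=5: →4(L), so W
n=6: →4(L), so W
n=7: →6(W) only, which is W, so L
n=8: →4(L), so W
n=9: →3(W), 6(W), 8(W) — all W, so L
n=10: →9(L), so W
n=11: →10(W) only, which is W, so L
n=12: →4(L), so W
n=13: →12(W) only, which is W, so L
n=14: →7(L), so W
n=15: →5(W), 10(W), 12(W), 14(W) — all W, so L
n=16: →15(L), so W
The starting position 16 is W: Player 1 should move to 15, handing over an L position.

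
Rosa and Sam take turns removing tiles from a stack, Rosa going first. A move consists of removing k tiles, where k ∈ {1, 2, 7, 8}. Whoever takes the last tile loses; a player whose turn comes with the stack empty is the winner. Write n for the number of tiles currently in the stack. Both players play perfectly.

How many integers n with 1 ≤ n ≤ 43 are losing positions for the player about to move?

15

Build the W/L table. Terminal = W. A non-terminal position is W if it has a move to some L; otherwise it is L.
n=0: no move; the opponent has just taken the last tile and therefore loses → W
n=1: the only move is to 0(W), a W ⇒ L
n=2: can move to 1, which is L ⇒ W
n=3: can move to 1, which is L ⇒ W
n=4: moves to 3(W), 2(W); every one is W ⇒ L
n=5: can move to 4, which is L ⇒ W
n=6: can move to 4, which is L ⇒ W
n=7: moves to 6(W), 5(W), 0(W); every one is W ⇒ L
n=8: can move to 7, which is L ⇒ W
n=9: can move to 7, which is L ⇒ W
n=10: moves to 9(W), 8(W), 3(W), 2(W); every one is W ⇒ L
n=11: can move to 10, which is L ⇒ W
n=12: can move to 10, which is L ⇒ W
n=13: moves to 12(W), 11(W), 6(W), 5(W); every one is W ⇒ L
n=14: can move to 13, which is L ⇒ W
n=15: can move to 13, which is L ⇒ W
n=16: moves to 15(W), 14(W), 9(W), 8(W); every one is W ⇒ L
n=17: can move to 16, which is L ⇒ W
n=18: can move to 16, which is L ⇒ W
n=19: moves to 18(W), 17(W), 12(W), 11(W); every one is W ⇒ L
n=20: can move to 19, which is L ⇒ W
n=21: can move to 19, which is L ⇒ W
n=22: moves to 21(W), 20(W), 15(W), 14(W); every one is W ⇒ L
n=23: can move to 22, which is L ⇒ W
n=24: can move to 22, which is L ⇒ W
n=25: moves to 24(W), 23(W), 18(W), 17(W); every one is W ⇒ L
n=26: can move to 25, which is L ⇒ W
n=27: can move to 25, which is L ⇒ W
n=28: moves to 27(W), 26(W), 21(W), 20(W); every one is W ⇒ L
n=29: can move to 28, which is L ⇒ W
n=30: can move to 28, which is L ⇒ W
n=31: moves to 30(W), 29(W), 24(W), 23(W); every one is W ⇒ L
n=32: can move to 31, which is L ⇒ W
n=33: can move to 31, which is L ⇒ W
n=34: moves to 33(W), 32(W), 27(W), 26(W); every one is W ⇒ L
n=35: can move to 34, which is L ⇒ W
n=36: can move to 34, which is L ⇒ W
n=37: moves to 36(W), 35(W), 30(W), 29(W); every one is W ⇒ L
n=38: can move to 37, which is L ⇒ W
n=39: can move to 37, which is L ⇒ W
n=40: moves to 39(W), 38(W), 33(W), 32(W); every one is W ⇒ L
n=41: can move to 40, which is L ⇒ W
n=42: can move to 40, which is L ⇒ W
n=43: moves to 42(W), 41(W), 36(W), 35(W); every one is W ⇒ L
L entries with 1 ≤ n ≤ 43 (the range starts at n=1): n = 1, 4, 7, 10, 13, 16, 19, 22, 25, 28, 31, 34, 37, 40, 43; that makes 15.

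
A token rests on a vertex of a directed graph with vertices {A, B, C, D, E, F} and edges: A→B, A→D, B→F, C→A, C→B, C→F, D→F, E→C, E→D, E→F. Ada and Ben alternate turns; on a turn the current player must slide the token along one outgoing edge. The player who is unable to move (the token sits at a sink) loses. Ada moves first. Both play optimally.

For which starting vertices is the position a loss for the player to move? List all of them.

A, F

Compute win/loss labels from the base case upward. A position with no move is L. Any other position is W if it can reach an L in one move, else L.
Every edge goes from a vertex to one that appears earlier in the order F, D, B, A, C, E, so processing vertices in that order labels each vertex after all of its successors.
F: no outgoing edge → L
D: →F(L), so W
B: →F(L), so W
A: →B(W), D(W) — all W, so L
C: →A(L), so W
E: →F(L), so W
The losing starting vertices are exactly the entries labelled L in this table (2 of them).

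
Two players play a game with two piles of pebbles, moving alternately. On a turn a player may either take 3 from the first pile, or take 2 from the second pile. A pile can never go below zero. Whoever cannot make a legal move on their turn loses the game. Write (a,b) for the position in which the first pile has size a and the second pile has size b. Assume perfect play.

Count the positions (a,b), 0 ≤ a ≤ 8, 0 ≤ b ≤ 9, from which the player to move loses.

Label each position W (a win for the player to move) or L (a loss). A position with no legal move is L; any other position is W exactly when some move reaches an L, and L when every move reaches a W.
Every move lowers a or b (never raises either), so fill the grid row by row in increasing a, and left to right within a row: each cell's successors are then already labelled.
      b=0  b=1  b=2  b=3  b=4  b=5  b=6  b=7  b=8  b=9
a=0:    L    L    W    W    L    L    W    W    L    L
a=1:    L    L    W    W    L    L    W    W    L    L
a=2:    L    L    W    W    L    L    W    W    L    L
a=3:    W    W    L    L    W    W    L    L    W    W
a=4:    W    W    L    L    W    W    L    L    W    W
a=5:    W    W    L    L    W    W    L    L    W    W
a=6:    L    L    W    W    L    L    W    W    L    L
a=7:    L    L    W    W    L    L    W    W    L    L
a=8:    L    L    W    W    L    L    W    W    L    L
Cells with no legal move (terminal, hence L): (0,0), (0,1), (1,0), (1,1), (2,0), (2,1).
The remaining L cells, each justified by listing all of its moves:
(0,4): the only move is to (0,2)(W), a W ⇒ L
(0,5): the only move is to (0,3)(W), a W ⇒ L
(0,8): the only move is to (0,6)(W), a W ⇒ L
(0,9): the only move is to (0,7)(W), a W ⇒ L
(1,4): the only move is to (1,2)(W), a W ⇒ L
(1,5): the only move is to (1,3)(W), a W ⇒ L
(1,8): the only move is to (1,6)(W), a W ⇒ L
(1,9): the only move is to (1,7)(W), a W ⇒ L
(2,4): the only move is to (2,2)(W), a W ⇒ L
(2,5): the only move is to (2,3)(W), a W ⇒ L
(2,8): the only move is to (2,6)(W), a W ⇒ L
(2,9): the only move is to (2,7)(W), a W ⇒ L
(3,2): moves to (0,2)(W), (3,0)(W); every one is W ⇒ L
(3,3): moves to (0,3)(W), (3,1)(W); every one is W ⇒ L
(3,6): moves to (0,6)(W), (3,4)(W); every one is W ⇒ L
(3,7): moves to (0,7)(W), (3,5)(W); every one is W ⇒ L
(4,2): moves to (1,2)(W), (4,0)(W); every one is W ⇒ L
(4,3): moves to (1,3)(W), (4,1)(W); every one is W ⇒ L
(4,6): moves to (1,6)(W), (4,4)(W); every one is W ⇒ L
(4,7): moves to (1,7)(W), (4,5)(W); every one is W ⇒ L
(5,2): moves to (2,2)(W), (5,0)(W); every one is W ⇒ L
(5,3): moves to (2,3)(W), (5,1)(W); every one is W ⇒ L
(5,6): moves to (2,6)(W), (5,4)(W); every one is W ⇒ L
(5,7): moves to (2,7)(W), (5,5)(W); every one is W ⇒ L
(6,0): the only move is to (3,0)(W), a W ⇒ L
(6,1): the only move is to (3,1)(W), a W ⇒ L
(6,4): moves to (3,4)(W), (6,2)(W); every one is W ⇒ L
(6,5): moves to (3,5)(W), (6,3)(W); every one is W ⇒ L
(6,8): moves to (3,8)(W), (6,6)(W); every one is W ⇒ L
(6,9): moves to (3,9)(W), (6,7)(W); every one is W ⇒ L
(7,0): the only move is to (4,0)(W), a W ⇒ L
(7,1): the only move is to (4,1)(W), a W ⇒ L
(7,4): moves to (4,4)(W), (7,2)(W); every one is W ⇒ L
(7,5): moves to (4,5)(W), (7,3)(W); every one is W ⇒ L
(7,8): moves to (4,8)(W), (7,6)(W); every one is W ⇒ L
(7,9): moves to (4,9)(W), (7,7)(W); every one is W ⇒ L
(8,0): the only move is to (5,0)(W), a W ⇒ L
(8,1): the only move is to (5,1)(W), a W ⇒ L
(8,4): moves to (5,4)(W), (8,2)(W); every one is W ⇒ L
(8,5): moves to (5,5)(W), (8,3)(W); every one is W ⇒ L
(8,8): moves to (5,8)(W), (8,6)(W); every one is W ⇒ L
(8,9): moves to (5,9)(W), (8,7)(W); every one is W ⇒ L
Every other cell has at least one move into one of the L cells above, so it is W.
L cells per row: a=0: 6, a=1: 6, a=2: 6, a=3: 4, a=4: 4, a=5: 4, a=6: 6, a=7: 6, a=8: 6; total 48.

48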